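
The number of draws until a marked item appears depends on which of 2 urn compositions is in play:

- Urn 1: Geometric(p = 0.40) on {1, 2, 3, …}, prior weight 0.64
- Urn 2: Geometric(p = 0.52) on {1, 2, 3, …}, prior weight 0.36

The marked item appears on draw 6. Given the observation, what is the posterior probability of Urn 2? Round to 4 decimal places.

0.1933

Apply Bayes' rule: the posterior for each component is proportional to its prior times its likelihood at x.
Component likelihoods at x = 6:
  p_1 = 0.40·(1−0.40)^5 = 0.40·0.07776 = 0.031104
  p_2 = 0.52·(1−0.52)^5 = 0.52·0.0254804 = 0.0132498
Weight by the priors:
  π_1·p_1 = 0.64 × 0.031104 = 0.0199066
  π_2·p_2 = 0.36 × 0.0132498 = 0.00476993
Sum: 0.0199066 + 0.00476993 = 0.0246765
P(Urn 2 | 6) = 0.00476993 / 0.0246765 ≈ 0.1933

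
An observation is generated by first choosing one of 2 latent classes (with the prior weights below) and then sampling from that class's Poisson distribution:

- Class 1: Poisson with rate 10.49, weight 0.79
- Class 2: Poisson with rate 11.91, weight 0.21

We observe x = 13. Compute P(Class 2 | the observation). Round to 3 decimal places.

0.251

The responsibility of component k is w_k f_k(x) divided by Σ_j w_j f_j(x).
Evaluate each component's likelihood at the observed value:
  L_1 = 0.0831863
  L_2 = 0.104743
Prior × likelihood for each component:
  w_1·L_1 = 0.79 × 0.0831863 = 0.0657172
  w_2·L_2 = 0.21 × 0.104743 = 0.021996
Evidence: 0.0657172 + 0.021996 = 0.0877132
P(Class 2 | data) = 0.021996 / 0.0877132 ≈ 0.251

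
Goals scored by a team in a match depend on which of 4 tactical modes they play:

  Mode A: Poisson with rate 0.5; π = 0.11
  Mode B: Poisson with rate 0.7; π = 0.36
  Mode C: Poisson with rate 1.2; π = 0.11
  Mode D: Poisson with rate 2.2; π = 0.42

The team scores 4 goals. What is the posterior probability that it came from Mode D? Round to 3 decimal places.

0.904

Apply Bayes' rule: the posterior for each component is proportional to its prior times its likelihood at x.
Poisson probabilities:
  f_A = e^(−0.5)·0.5^4/4! = 0.00157951
  f_B = e^(−0.7)·0.7^4/4! = 0.00496792
  f_C = e^(−1.2)·1.2^4/4! = 0.0260232
  f_D = e^(−2.2)·2.2^4/4! = 0.108151
Prior × likelihood for each component:
  π_A·f_A = 0.11 × 0.00157951 = 0.000173746
  π_B·f_B = 0.36 × 0.00496792 = 0.00178845
  π_C·f_C = 0.11 × 0.0260232 = 0.00286255
  π_D·f_D = 0.42 × 0.108151 = 0.0454235
Sum: 0.000173746 + 0.00178845 + 0.00286255 + 0.0454235 = 0.0502483
P(Mode D | 4 goals) = 0.0454235 / 0.0502483 ≈ 0.904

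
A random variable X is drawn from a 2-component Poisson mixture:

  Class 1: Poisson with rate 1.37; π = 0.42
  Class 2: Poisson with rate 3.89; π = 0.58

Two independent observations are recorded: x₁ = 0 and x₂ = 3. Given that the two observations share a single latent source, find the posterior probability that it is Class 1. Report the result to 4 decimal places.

P(component k | x) = P(Z=k)·f_k(x) / marginal(x), where marginal(x) = Σ_j P(Z=j)·f_j(x).
Since both observations come from the same component, the likelihood for component k is f_k(x₁)·f_k(x₂).
  p_1 = [e^(−1.37)·1.37^0/0! = 0.254107] × [0.1089] = 0.0276722
  p_2 = [e^(−3.89)·3.89^0/0! = 0.0204453] × [0.200582] = 0.00410097
Unnormalised posteriors:
  P(Z=1)·p_1 = 0.42 × 0.0276722 = 0.0116223
  P(Z=2)·p_2 = 0.58 × 0.00410097 = 0.00237856
Normaliser: 0.0116223 + 0.00237856 = 0.0140009
So the posterior for Class 1 is 0.0116223 / 0.0140009 ≈ 0.8301.

0.8301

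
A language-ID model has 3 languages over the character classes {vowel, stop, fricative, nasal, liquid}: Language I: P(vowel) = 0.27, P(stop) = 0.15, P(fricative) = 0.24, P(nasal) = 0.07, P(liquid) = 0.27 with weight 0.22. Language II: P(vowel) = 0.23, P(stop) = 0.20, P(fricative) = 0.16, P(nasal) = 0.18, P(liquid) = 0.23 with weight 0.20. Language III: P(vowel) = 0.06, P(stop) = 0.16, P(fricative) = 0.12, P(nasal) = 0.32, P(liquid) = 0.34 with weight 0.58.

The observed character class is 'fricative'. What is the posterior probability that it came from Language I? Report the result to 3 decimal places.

Apply Bayes' rule: the posterior for each component is proportional to its prior times its likelihood at x.
Component likelihoods at x = 'fricative':
  L_I = P(fricative | comp) = 0.24
  L_II = P(fricative | comp) = 0.16
  L_III = P(fricative | comp) = 0.12
Prior × likelihood for each component:
  π_I·L_I = 0.22 × 0.24 = 0.0528
  π_II·L_II = 0.20 × 0.16 = 0.032
  π_III·L_III = 0.58 × 0.12 = 0.0696
Normaliser: 0.0528 + 0.032 + 0.0696 = 0.1544
So the posterior for Language I is 0.0528 / 0.1544 ≈ 0.342.

0.342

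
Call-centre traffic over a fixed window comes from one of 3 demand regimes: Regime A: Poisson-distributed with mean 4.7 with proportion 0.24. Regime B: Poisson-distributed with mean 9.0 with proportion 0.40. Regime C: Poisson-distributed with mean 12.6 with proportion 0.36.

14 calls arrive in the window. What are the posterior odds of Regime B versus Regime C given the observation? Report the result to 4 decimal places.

The posterior odds equal the prior odds times the likelihood ratio: (w_i/w_j)·(f_i(x)/f_j(x)).
Poisson probabilities:
  L_A = e^(−4.7)·4.7^14/14! = 0.00026778
  L_B = e^(−9.0)·9.0^14/14! = 0.0323844
  L_C = e^(−12.6)·12.6^14/14! = 0.0983261
Posterior odds = (w_B·L_B) / (w_C·L_C) = (0.40·0.0323844) / (0.36·0.0983261) = 0.0129538 / 0.0353974 ≈ 0.3660

0.3660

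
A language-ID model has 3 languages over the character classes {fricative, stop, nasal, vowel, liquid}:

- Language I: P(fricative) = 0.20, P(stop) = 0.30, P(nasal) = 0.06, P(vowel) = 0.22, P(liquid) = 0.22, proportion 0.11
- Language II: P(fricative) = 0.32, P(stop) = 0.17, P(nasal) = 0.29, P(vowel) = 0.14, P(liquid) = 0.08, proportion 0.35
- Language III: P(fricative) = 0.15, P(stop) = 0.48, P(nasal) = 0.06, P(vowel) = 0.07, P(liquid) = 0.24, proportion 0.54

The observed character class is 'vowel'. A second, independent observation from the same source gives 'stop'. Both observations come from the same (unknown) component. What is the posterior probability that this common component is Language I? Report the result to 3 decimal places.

0.215

Apply Bayes' rule: the posterior for each component is proportional to its prior times its likelihood at x.
Since both observations come from the same component, the likelihood for component k is f_k(x₁)·f_k(x₂).
  f_I = [P(vowel | comp) = 0.22] × [0.3] = 0.066
  f_II = [P(vowel | comp) = 0.14] × [0.17] = 0.0238
  f_III = [P(vowel | comp) = 0.07] × [0.48] = 0.0336
Unnormalised posteriors:
  P(Z=I)·f_I = 0.11 × 0.066 = 0.00726
  P(Z=II)·f_II = 0.35 × 0.0238 = 0.00833
  P(Z=III)·f_III = 0.54 × 0.0336 = 0.018144
Evidence: 0.00726 + 0.00833 + 0.018144 = 0.033734
Responsibility of Language I: 0.00726 / 0.033734 ≈ 0.215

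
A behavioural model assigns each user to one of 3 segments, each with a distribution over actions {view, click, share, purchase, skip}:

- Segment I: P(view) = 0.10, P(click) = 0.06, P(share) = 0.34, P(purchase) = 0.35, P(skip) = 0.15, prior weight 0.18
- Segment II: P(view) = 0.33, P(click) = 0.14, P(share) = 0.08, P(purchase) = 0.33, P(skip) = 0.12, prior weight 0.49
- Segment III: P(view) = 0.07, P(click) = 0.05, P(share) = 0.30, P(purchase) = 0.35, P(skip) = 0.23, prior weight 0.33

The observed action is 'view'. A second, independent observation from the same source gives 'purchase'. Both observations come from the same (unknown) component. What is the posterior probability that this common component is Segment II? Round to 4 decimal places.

Apply Bayes' rule: the posterior for each component is proportional to its prior times its likelihood at x.
Since both observations come from the same component, the likelihood for component k is f_k(x₁)·f_k(x₂).
  L_I = [0.1] × [0.35] = 0.035
  L_II = [0.33] × [0.33] = 0.1089
  L_III = [0.07] × [0.35] = 0.0245
Unnormalised posteriors:
  w_I·L_I = 0.18 × 0.035 = 0.0063
  w_II·L_II = 0.49 × 0.1089 = 0.053361
  w_III·L_III = 0.33 × 0.0245 = 0.008085
Normaliser: 0.0063 + 0.053361 + 0.008085 = 0.067746
P(Segment II | x₁, x₂) ≈ 0.7877

0.7877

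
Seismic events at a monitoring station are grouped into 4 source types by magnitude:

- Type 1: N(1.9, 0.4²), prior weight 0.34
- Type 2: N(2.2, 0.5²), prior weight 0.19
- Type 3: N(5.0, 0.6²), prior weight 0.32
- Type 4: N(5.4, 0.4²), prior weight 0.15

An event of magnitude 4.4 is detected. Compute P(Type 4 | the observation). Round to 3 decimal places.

0.048

Posterior ∝ prior × likelihood, so P(k | x) ∝ w_k f_k(x); normalise over all components.
Component likelihoods at x = 4.4:
  f_1 = 3.285e-09
  f_2 = 4.98849e-05
  f_3 = 0.403285
  f_4 = 0.0438208
Multiply by the mixture weights:
  w_1·f_1 = 0.34 × 3.285e-09 = 1.1169e-09
  w_2·f_2 = 0.19 × 4.98849e-05 = 9.47814e-06
  w_3·f_3 = 0.32 × 0.403285 = 0.129051
  w_4·f_4 = 0.15 × 0.0438208 = 0.00657311
Normaliser: 1.1169e-09 + 9.47814e-06 + 0.129051 + 0.00657311 = 0.135634
P(Type 4 | data) = 0.00657311 / 0.135634 ≈ 0.048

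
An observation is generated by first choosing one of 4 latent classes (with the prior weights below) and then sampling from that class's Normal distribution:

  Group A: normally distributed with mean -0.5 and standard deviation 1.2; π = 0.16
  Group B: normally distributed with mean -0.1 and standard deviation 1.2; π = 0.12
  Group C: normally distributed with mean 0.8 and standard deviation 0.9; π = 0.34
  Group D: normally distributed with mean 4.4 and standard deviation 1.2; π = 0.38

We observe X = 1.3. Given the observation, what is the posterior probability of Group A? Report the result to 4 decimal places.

P(component k | x) = P(Z=k)·f_k(x) / marginal(x), where marginal(x) = Σ_j P(Z=j)·f_j(x).
Component likelihoods at x = 1.3:
  p_A = (1/(1.2·√(2π)))·exp(−(1.3−-0.5)²/(2·1.2²)) = 0.332452·exp(-1.12500) = 0.107931
  p_B = (1/(1.2·√(2π)))·exp(−(1.3−-0.1)²/(2·1.2²)) = 0.332452·exp(-0.68056) = 0.168332
  p_C = (1/(0.9·√(2π)))·exp(−(1.3−0.8)²/(2·0.9²)) = 0.443269·exp(-0.15432) = 0.37988
  p_D = (1/(1.2·√(2π)))·exp(−(1.3−4.4)²/(2·1.2²)) = 0.332452·exp(-3.33681) = 0.0118188
Unnormalised posteriors:
  P(Z=A)·p_A = 0.16 × 0.107931 = 0.017269
  P(Z=B)·p_B = 0.12 × 0.168332 = 0.0201999
  P(Z=C)·p_C = 0.34 × 0.37988 = 0.129159
  P(Z=D)·p_D = 0.38 × 0.0118188 = 0.00449114
Sum: 0.017269 + 0.0201999 + 0.129159 + 0.00449114 = 0.171119
P(Group A | x) = 0.017269 / 0.171119 ≈ 0.1009

0.1009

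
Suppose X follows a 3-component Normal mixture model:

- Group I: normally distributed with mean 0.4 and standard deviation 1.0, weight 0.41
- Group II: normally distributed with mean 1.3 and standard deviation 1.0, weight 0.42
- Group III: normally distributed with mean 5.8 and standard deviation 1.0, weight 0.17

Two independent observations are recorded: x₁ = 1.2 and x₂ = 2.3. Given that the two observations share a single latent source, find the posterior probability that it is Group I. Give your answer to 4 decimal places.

0.1619

P(component k | x) = π_k·f_k(x) / marginal(x), where marginal(x) = Σ_j π_j·f_j(x).
Since both observations come from the same component, the likelihood for component k is f_k(x₁)·f_k(x₂).
  L_I = [0.289692] × [0.0656158] = 0.0190083
  L_II = [0.396953] × [0.241971] = 0.0960509
  L_III = [1.01409e-05] × [0.000872683] = 8.84975e-09
Weight by the priors:
  π_I·L_I = 0.41 × 0.0190083 = 0.00779342
  π_II·L_II = 0.42 × 0.0960509 = 0.0403414
  π_III·L_III = 0.17 × 8.84975e-09 = 1.50446e-09
Denominator: 0.00779342 + 0.0403414 + 1.50446e-09 = 0.0481348
So the posterior for Group I is 0.00779342 / 0.0481348 ≈ 0.1619.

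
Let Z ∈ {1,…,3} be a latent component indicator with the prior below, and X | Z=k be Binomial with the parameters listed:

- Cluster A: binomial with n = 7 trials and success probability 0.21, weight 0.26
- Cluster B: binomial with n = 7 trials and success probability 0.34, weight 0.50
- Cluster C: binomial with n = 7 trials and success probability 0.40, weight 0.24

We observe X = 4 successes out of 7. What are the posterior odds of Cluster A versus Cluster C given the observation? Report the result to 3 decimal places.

0.188

Since P(k|x) ∝ w_k f_k(x), the posterior odds are w_i f_i(x) / (w_j f_j(x)).
Component likelihoods at x = 4 successes out of 7:
  p_A = 0.0335604
  p_B = 0.134467
  p_C = 0.193536
0.00872569 / 0.0464486 ≈ 0.188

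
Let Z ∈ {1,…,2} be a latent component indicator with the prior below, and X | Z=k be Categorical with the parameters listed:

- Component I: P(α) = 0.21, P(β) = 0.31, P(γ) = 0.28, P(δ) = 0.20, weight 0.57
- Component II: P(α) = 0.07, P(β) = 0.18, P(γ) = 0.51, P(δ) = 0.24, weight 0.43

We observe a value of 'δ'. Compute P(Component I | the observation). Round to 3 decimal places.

Posterior ∝ prior × likelihood, so P(k | x) ∝ P(Z=k) f_k(x); normalise over all components.
Categorical probabilities:
  f_I = P(δ | comp) = 0.20
  f_II = P(δ | comp) = 0.24
Multiply by the mixture weights:
  P(Z=I)·f_I = 0.57 × 0.2 = 0.114
  P(Z=II)·f_II = 0.43 × 0.24 = 0.1032
Normaliser: 0.114 + 0.1032 = 0.2172
So the posterior for Component I is 0.114 / 0.2172 ≈ 0.525.

0.525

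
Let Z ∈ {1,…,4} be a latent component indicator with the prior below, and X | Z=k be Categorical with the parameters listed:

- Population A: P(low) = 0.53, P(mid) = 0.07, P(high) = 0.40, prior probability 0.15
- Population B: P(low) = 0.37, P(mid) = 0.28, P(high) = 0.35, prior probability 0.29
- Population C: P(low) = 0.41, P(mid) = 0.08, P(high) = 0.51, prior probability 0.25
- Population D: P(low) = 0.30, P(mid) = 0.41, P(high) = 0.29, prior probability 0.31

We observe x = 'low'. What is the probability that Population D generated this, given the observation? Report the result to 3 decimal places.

0.243

P(component k | x) = π_k·f_k(x) / marginal(x), where marginal(x) = Σ_j π_j·f_j(x).
Evaluate each component's likelihood at the observed value:
  f_A = P(low | comp) = 0.53
  f_B = P(low | comp) = 0.37
  f_C = P(low | comp) = 0.41
  f_D = P(low | comp) = 0.30
Prior × likelihood for each component:
  π_A·f_A = 0.15 × 0.53 = 0.0795
  π_B·f_B = 0.29 × 0.37 = 0.1073
  π_C·f_C = 0.25 × 0.41 = 0.1025
  π_D·f_D = 0.31 × 0.3 = 0.093
Marginal: 0.0795 + 0.1073 + 0.1025 + 0.093 = 0.3823
So the posterior for Population D is 0.093 / 0.3823 ≈ 0.243.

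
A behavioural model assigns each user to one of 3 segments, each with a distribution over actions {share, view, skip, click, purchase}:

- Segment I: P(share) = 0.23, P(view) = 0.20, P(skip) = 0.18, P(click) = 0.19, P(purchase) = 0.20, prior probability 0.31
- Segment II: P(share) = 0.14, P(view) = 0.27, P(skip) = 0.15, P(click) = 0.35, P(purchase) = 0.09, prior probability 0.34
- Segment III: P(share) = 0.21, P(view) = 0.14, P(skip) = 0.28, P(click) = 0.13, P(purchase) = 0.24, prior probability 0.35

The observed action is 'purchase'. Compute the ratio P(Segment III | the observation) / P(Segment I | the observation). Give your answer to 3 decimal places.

1.355

Since P(k|x) ∝ w_k f_k(x), the posterior odds are w_i f_i(x) / (w_j f_j(x)).
Evaluate each component's likelihood at the observed value:
  f_I = 0.2
  f_II = 0.09
  f_III = 0.24
Odds = (0.35/0.31) × (0.24/0.2) = 1.12903 × 1.2 ≈ 1.355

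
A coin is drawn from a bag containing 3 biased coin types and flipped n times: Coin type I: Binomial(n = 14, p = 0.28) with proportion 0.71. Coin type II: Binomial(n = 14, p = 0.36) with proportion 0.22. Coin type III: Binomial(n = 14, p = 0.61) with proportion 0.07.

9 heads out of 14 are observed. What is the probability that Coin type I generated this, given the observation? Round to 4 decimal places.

By Bayes' theorem, P(k | x) = P(Z=k) f_k(x) / Σ_j P(Z=j) f_j(x).
Evaluate each component's likelihood at the observed value:
  f_I = C(14,9)·0.28^9·0.72^5 = 2002·1.05785e-05·0.193492 = 0.00409778
  f_II = C(14,9)·0.36^9·0.64^5 = 2002·0.00010156·0.107374 = 0.0218316
  f_III = C(14,9)·0.61^9·0.39^5 = 2002·0.0116941·0.00902242 = 0.21123
Weight by the priors:
  P(Z=I)·f_I = 0.71 × 0.00409778 = 0.00290943
  P(Z=II)·f_II = 0.22 × 0.0218316 = 0.00480296
  P(Z=III)·f_III = 0.07 × 0.21123 = 0.0147861
Denominator: 0.00290943 + 0.00480296 + 0.0147861 = 0.0224985
So the posterior for Coin type I is 0.00290943 / 0.0224985 ≈ 0.1293.

0.1293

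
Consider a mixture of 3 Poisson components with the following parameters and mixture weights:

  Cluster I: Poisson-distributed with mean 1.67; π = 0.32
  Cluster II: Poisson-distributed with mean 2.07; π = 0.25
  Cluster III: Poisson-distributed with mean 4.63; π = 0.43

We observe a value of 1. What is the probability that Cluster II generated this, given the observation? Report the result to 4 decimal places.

P(component k | x) = π_k·f_k(x) / marginal(x), where marginal(x) = Σ_j π_j·f_j(x).
Evaluate each component's likelihood at the observed value:
  p_I = e^(−1.67)·1.67^1/1! = 0.314373
  p_II = e^(−2.07)·2.07^1/1! = 0.261205
  p_III = e^(−4.63)·4.63^1/1! = 0.0451645
Unnormalised posteriors:
  π_I·p_I = 0.32 × 0.314373 = 0.100599
  π_II·p_II = 0.25 × 0.261205 = 0.0653011
  π_III·p_III = 0.43 × 0.0451645 = 0.0194207
Evidence: 0.100599 + 0.0653011 + 0.0194207 = 0.185321
Responsibility of Cluster II: 0.0653011 / 0.185321 ≈ 0.3524

0.3524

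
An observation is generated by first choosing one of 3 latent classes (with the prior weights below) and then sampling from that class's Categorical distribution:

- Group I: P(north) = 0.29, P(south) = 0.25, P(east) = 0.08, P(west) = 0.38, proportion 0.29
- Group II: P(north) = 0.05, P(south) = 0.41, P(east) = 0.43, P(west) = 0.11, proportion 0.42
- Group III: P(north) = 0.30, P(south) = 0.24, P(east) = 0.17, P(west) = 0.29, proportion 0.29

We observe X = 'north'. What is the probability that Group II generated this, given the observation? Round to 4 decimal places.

0.1093

By Bayes' theorem, P(k | x) = π_k f_k(x) / Σ_j π_j f_j(x).
Categorical probabilities:
  p_I = P(north | comp) = 0.29
  p_II = P(north | comp) = 0.05
  p_III = P(north | comp) = 0.30
Unnormalised posteriors:
  π_I·p_I = 0.29 × 0.29 = 0.0841
  π_II·p_II = 0.42 × 0.05 = 0.021
  π_III·p_III = 0.29 × 0.3 = 0.087
Normaliser: 0.0841 + 0.021 + 0.087 = 0.1921
P(Group II | data) ≈ 0.1093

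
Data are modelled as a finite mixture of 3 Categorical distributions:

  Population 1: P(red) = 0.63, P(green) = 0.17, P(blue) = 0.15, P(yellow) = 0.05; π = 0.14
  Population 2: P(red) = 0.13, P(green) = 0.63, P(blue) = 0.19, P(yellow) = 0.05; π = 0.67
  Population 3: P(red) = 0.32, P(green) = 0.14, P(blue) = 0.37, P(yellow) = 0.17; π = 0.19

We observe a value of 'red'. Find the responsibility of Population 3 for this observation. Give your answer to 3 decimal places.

Posterior ∝ prior × likelihood, so P(k | x) ∝ P(Z=k) f_k(x); normalise over all components.
Categorical probabilities:
  L_1 = P(red | comp) = 0.63
  L_2 = P(red | comp) = 0.13
  L_3 = P(red | comp) = 0.32
Weight by the priors:
  P(Z=1)·L_1 = 0.14 × 0.63 = 0.0882
  P(Z=2)·L_2 = 0.67 × 0.13 = 0.0871
  P(Z=3)·L_3 = 0.19 × 0.32 = 0.0608
Evidence: 0.0882 + 0.0871 + 0.0608 = 0.2361
So the posterior for Population 3 is 0.0608 / 0.2361 ≈ 0.258.

0.258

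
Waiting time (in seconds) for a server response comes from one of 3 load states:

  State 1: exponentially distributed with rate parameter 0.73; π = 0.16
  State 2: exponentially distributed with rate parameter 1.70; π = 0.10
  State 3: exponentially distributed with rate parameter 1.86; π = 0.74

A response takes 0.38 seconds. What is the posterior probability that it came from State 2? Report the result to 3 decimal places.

0.104

Posterior ∝ prior × likelihood, so P(k | x) ∝ π_k f_k(x); normalise over all components.
Component likelihoods at x = 0.38 seconds:
  L_1 = 0.73·e^(−0.73·0.38) = 0.73·e^(−0.2774) = 0.553158
  L_2 = 1.70·e^(−1.70·0.38) = 1.70·e^(−0.6460) = 0.891035
  L_3 = 1.86·e^(−1.86·0.38) = 1.86·e^(−0.7068) = 0.917389
Unnormalised posteriors:
  π_1·L_1 = 0.16 × 0.553158 = 0.0885054
  π_2·L_2 = 0.10 × 0.891035 = 0.0891035
  π_3·L_3 = 0.74 × 0.917389 = 0.678868
Normaliser: 0.0885054 + 0.0891035 + 0.678868 = 0.856477
P(State 2 | the observation) ≈ 0.104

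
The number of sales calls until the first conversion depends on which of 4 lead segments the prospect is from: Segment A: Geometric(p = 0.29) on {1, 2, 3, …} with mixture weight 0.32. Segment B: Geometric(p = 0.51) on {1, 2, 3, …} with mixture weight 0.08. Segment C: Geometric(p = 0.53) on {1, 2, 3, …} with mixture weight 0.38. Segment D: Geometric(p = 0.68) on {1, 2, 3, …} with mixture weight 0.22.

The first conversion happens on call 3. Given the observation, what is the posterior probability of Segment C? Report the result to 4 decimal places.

Apply Bayes' rule: the posterior for each component is proportional to its prior times its likelihood at x.
Evaluate each component's likelihood at the observed value:
  p_A = 0.29·(1−0.29)^2 = 0.29·0.5041 = 0.146189
  p_B = 0.51·(1−0.51)^2 = 0.51·0.2401 = 0.122451
  p_C = 0.53·(1−0.53)^2 = 0.53·0.2209 = 0.117077
  p_D = 0.68·(1−0.68)^2 = 0.68·0.1024 = 0.069632
Unnormalised posteriors:
  π_A·p_A = 0.32 × 0.146189 = 0.0467805
  π_B·p_B = 0.08 × 0.122451 = 0.00979608
  π_C·p_C = 0.38 × 0.117077 = 0.0444893
  π_D·p_D = 0.22 × 0.069632 = 0.015319
Denominator: 0.0467805 + 0.00979608 + 0.0444893 + 0.015319 = 0.116385
Responsibility of Segment C: 0.0444893 / 0.116385 ≈ 0.3823

0.3823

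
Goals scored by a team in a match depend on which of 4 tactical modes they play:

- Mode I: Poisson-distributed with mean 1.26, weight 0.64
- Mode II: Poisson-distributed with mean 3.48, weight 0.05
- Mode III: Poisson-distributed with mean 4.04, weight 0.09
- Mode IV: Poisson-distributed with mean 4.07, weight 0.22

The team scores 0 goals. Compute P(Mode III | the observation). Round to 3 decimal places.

Posterior ∝ prior × likelihood, so P(k | x) ∝ π_k f_k(x); normalise over all components.
Evaluate each component's likelihood at the observed value:
  p_I = 0.283654
  p_II = 0.0308074
  p_III = 0.0175975
  p_IV = 0.0170774
Weight by the priors:
  π_I·p_I = 0.64 × 0.283654 = 0.181539
  π_II·p_II = 0.05 × 0.0308074 = 0.00154037
  π_III·p_III = 0.09 × 0.0175975 = 0.00158377
  π_IV·p_IV = 0.22 × 0.0170774 = 0.00375703
Denominator: 0.181539 + 0.00154037 + 0.00158377 + 0.00375703 = 0.18842
Responsibility of Mode III: 0.00158377 / 0.18842 ≈ 0.008

0.008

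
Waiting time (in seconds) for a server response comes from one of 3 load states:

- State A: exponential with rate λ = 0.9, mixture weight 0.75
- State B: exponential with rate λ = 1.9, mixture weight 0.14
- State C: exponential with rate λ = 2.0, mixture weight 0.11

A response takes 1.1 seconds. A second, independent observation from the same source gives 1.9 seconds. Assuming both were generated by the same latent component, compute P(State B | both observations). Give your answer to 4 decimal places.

0.0388

The responsibility of component k is w_k f_k(x) divided by Σ_j w_j f_j(x).
Since both observations come from the same component, the likelihood for component k is f_k(x₁)·f_k(x₂).
  L_A = [0.9·e^(−0.9·1.1) = 0.9·e^(−0.9900) = 0.334419] × [0.162779] = 0.0544365
  L_B = [1.9·e^(−1.9·1.1) = 1.9·e^(−2.0900) = 0.235006] × [0.0513985] = 0.0120789
  L_C = [2.0·e^(−2.0·1.1) = 2.0·e^(−2.2000) = 0.221606] × [0.0447415] = 0.00991501
Unnormalised posteriors:
  w_A·L_A = 0.75 × 0.0544365 = 0.0408273
  w_B·L_B = 0.14 × 0.0120789 = 0.00169105
  w_C·L_C = 0.11 × 0.00991501 = 0.00109065
Normaliser: 0.0408273 + 0.00169105 + 0.00109065 = 0.0436091
So the posterior for State B is 0.00169105 / 0.0436091 ≈ 0.0388.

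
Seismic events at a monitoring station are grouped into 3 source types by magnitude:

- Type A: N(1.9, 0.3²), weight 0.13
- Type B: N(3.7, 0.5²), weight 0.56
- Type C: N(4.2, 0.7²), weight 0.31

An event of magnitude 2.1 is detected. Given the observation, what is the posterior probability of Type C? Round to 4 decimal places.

0.0137

Posterior ∝ prior × likelihood, so P(k | x) ∝ P(Z=k) f_k(x); normalise over all components.
Normal densities:
  f_A = (1/(0.3·√(2π)))·exp(−(2.1−1.9)²/(2·0.3²)) = 1.329808·exp(-0.22222) = 1.06483
  f_B = (1/(0.5·√(2π)))·exp(−(2.1−3.7)²/(2·0.5²)) = 0.797885·exp(-5.12000) = 0.00476818
  f_C = (1/(0.7·√(2π)))·exp(−(2.1−4.2)²/(2·0.7²)) = 0.569918·exp(-4.50000) = 0.00633121
Multiply by the mixture weights:
  P(Z=A)·f_A = 0.13 × 1.06483 = 0.138427
  P(Z=B)·f_B = 0.56 × 0.00476818 = 0.00267018
  P(Z=C)·f_C = 0.31 × 0.00633121 = 0.00196268
Sum: 0.138427 + 0.00267018 + 0.00196268 = 0.14306
P(Type C | x) = 0.00196268 / 0.14306 ≈ 0.0137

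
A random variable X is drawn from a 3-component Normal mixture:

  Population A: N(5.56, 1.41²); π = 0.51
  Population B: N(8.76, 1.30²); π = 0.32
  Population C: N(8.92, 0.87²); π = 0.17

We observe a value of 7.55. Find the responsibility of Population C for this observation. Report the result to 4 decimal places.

0.1617

Posterior ∝ prior × likelihood, so P(k | x) ∝ w_k f_k(x); normalise over all components.
Evaluate each component's likelihood at the observed value:
  p_A = 0.104509
  p_B = 0.198996
  p_C = 0.132717
Multiply by the mixture weights:
  w_A·p_A = 0.51 × 0.104509 = 0.0532997
  w_B·p_B = 0.32 × 0.198996 = 0.0636789
  w_C·p_C = 0.17 × 0.132717 = 0.0225619
Marginal: 0.0532997 + 0.0636789 + 0.0225619 = 0.13954
So the posterior for Population C is 0.0225619 / 0.13954 ≈ 0.1617.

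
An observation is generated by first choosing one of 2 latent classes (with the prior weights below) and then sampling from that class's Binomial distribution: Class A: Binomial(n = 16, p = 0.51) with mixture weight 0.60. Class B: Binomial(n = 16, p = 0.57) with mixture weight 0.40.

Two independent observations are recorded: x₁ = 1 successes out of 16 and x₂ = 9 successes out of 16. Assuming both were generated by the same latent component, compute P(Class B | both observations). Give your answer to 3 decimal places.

0.103

Posterior ∝ prior × likelihood, so P(k | x) ∝ π_k f_k(x); normalise over all components.
Since both observations come from the same component, the likelihood for component k is f_k(x₁)·f_k(x₂).
  p_A = [0.000183921] × [0.181105] = 3.3309e-05
  p_B = [2.89749e-05] × [0.197505] = 5.72269e-06
Unnormalised posteriors:
  π_A·p_A = 0.60 × 3.3309e-05 = 1.99854e-05
  π_B·p_B = 0.40 × 5.72269e-06 = 2.28908e-06
Normaliser: 1.99854e-05 + 2.28908e-06 = 2.22745e-05
Responsibility of Class B: 2.28908e-06 / 2.22745e-05 ≈ 0.103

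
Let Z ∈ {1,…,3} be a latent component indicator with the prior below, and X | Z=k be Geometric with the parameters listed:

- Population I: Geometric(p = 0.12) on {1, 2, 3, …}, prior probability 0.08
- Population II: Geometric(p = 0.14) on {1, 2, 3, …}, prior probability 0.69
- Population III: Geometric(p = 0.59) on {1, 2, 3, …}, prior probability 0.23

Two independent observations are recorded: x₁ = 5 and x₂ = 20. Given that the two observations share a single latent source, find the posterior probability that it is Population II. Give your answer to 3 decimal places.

0.874

Apply Bayes' rule: the posterior for each component is proportional to its prior times its likelihood at x.
Since both observations come from the same component, the likelihood for component k is f_k(x₁)·f_k(x₂).
  p_I = [0.0719634] × [0.0105767] = 0.000761139
  p_II = [0.0765811] × [0.00797257] = 0.000610549
  p_III = [0.016672] × [2.59266e-08] = 4.32248e-10
Unnormalised posteriors:
  π_I·p_I = 0.08 × 0.000761139 = 6.08911e-05
  π_II·p_II = 0.69 × 0.000610549 = 0.000421279
  π_III·p_III = 0.23 × 4.32248e-10 = 9.9417e-11
Normaliser: 6.08911e-05 + 0.000421279 + 9.9417e-11 = 0.00048217
P(Population II | data) ≈ 0.874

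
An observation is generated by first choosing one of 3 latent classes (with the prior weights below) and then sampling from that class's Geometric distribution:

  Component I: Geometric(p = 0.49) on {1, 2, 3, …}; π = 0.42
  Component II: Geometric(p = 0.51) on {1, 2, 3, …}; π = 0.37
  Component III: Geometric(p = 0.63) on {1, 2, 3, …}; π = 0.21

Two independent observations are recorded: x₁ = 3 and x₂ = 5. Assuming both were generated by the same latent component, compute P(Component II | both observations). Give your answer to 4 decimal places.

0.4012

The responsibility of component k is π_k f_k(x) divided by Σ_j π_j f_j(x).
Since both observations come from the same component, the likelihood for component k is f_k(x₁)·f_k(x₂).
  f_I = [0.49·(1−0.49)^2 = 0.49·0.2601 = 0.127449] × [0.0331495] = 0.00422487
  f_II = [0.51·(1−0.51)^2 = 0.51·0.2401 = 0.122451] × [0.0294005] = 0.00360012
  f_III = [0.63·(1−0.63)^2 = 0.63·0.1369 = 0.086247] × [0.0118072] = 0.00101834
Multiply by the mixture weights:
  π_I·f_I = 0.42 × 0.00422487 = 0.00177444
  π_II·f_II = 0.37 × 0.00360012 = 0.00133204
  π_III·f_III = 0.21 × 0.00101834 = 0.000213851
Sum: 0.00177444 + 0.00133204 + 0.000213851 = 0.00332034
P(Component II | x) = 0.00133204 / 0.00332034 ≈ 0.4012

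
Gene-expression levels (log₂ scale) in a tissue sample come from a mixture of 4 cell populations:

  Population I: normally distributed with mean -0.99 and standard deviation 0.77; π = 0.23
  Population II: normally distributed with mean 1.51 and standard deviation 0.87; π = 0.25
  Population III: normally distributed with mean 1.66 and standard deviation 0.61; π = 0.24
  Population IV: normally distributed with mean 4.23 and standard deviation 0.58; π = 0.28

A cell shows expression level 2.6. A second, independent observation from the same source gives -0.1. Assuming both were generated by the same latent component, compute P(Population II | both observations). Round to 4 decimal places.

Apply Bayes' rule: the posterior for each component is proportional to its prior times its likelihood at x.
Since both observations come from the same component, the likelihood for component k is f_k(x₁)·f_k(x₂).
  L_I = [(1/(0.77·√(2π)))·exp(−(2.6−-0.99)²/(2·0.77²)) = 0.518107·exp(-10.86870) = 9.86744e-06] × [0.265654] = 2.62132e-06
  L_II = [(1/(0.87·√(2π)))·exp(−(2.6−1.51)²/(2·0.87²)) = 0.458554·exp(-0.78485) = 0.209188] × [0.0827452] = 0.0173093
  L_III = [(1/(0.61·√(2π)))·exp(−(2.6−1.66)²/(2·0.61²)) = 0.654004·exp(-1.18732) = 0.199497] × [0.0101837] = 0.00203162
  L_IV = [(1/(0.58·√(2π)))·exp(−(2.6−4.23)²/(2·0.58²)) = 0.687832·exp(-3.94902) = 0.013257] × [5.43262e-13] = 7.20201e-15
Weight by the priors:
  P(Z=I)·L_I = 0.23 × 2.62132e-06 = 6.02904e-07
  P(Z=II)·L_II = 0.25 × 0.0173093 = 0.00432732
  P(Z=III)·L_III = 0.24 × 0.00203162 = 0.000487589
  P(Z=IV)·L_IV = 0.28 × 7.20201e-15 = 2.01656e-15
Denominator: 6.02904e-07 + 0.00432732 + 0.000487589 + 2.01656e-15 = 0.00481551
So the posterior for Population II is 0.00432732 / 0.00481551 ≈ 0.8986.

0.8986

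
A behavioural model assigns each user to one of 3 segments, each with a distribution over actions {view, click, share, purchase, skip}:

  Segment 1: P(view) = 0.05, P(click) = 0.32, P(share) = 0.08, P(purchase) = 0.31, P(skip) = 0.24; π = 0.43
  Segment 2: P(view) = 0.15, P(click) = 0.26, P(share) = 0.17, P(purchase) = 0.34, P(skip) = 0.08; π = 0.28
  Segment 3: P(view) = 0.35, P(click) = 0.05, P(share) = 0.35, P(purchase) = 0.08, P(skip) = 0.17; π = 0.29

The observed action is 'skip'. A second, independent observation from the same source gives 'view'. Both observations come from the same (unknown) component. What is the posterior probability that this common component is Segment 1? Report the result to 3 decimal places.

Posterior ∝ prior × likelihood, so P(k | x) ∝ w_k f_k(x); normalise over all components.
Since both observations come from the same component, the likelihood for component k is f_k(x₁)·f_k(x₂).
  L_1 = [P(skip | comp) = 0.24] × [0.05] = 0.012
  L_2 = [P(skip | comp) = 0.08] × [0.15] = 0.012
  L_3 = [P(skip | comp) = 0.17] × [0.35] = 0.0595
Multiply by the mixture weights:
  w_1·L_1 = 0.43 × 0.012 = 0.00516
  w_2·L_2 = 0.28 × 0.012 = 0.00336
  w_3·L_3 = 0.29 × 0.0595 = 0.017255
Evidence: 0.00516 + 0.00336 + 0.017255 = 0.025775
Responsibility of Segment 1: 0.00516 / 0.025775 ≈ 0.200

0.200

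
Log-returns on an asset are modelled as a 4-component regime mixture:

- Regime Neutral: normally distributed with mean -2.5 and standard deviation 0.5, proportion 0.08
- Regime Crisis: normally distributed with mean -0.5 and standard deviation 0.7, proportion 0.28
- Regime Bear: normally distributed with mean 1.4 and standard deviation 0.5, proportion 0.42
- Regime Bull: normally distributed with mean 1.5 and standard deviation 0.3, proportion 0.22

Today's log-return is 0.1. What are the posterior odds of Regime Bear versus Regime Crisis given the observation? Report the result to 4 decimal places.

0.1032

Since P(k|x) ∝ w_k f_k(x), the posterior odds are w_i f_i(x) / (w_j f_j(x)).
Normal densities:
  p_Neutral = (1/(0.5·√(2π)))·exp(−(0.1−-2.5)²/(2·0.5²)) = 0.797885·exp(-13.52000) = 1.07221e-06
  p_Crisis = (1/(0.7·√(2π)))·exp(−(0.1−-0.5)²/(2·0.7²)) = 0.569918·exp(-0.36735) = 0.394707
  p_Bear = (1/(0.5·√(2π)))·exp(−(0.1−1.4)²/(2·0.5²)) = 0.797885·exp(-3.38000) = 0.0271659
  p_Bull = (1/(0.3·√(2π)))·exp(−(0.1−1.5)²/(2·0.3²)) = 1.329808·exp(-10.88889) = 2.48202e-05
0.0114097 / 0.110518 ≈ 0.1032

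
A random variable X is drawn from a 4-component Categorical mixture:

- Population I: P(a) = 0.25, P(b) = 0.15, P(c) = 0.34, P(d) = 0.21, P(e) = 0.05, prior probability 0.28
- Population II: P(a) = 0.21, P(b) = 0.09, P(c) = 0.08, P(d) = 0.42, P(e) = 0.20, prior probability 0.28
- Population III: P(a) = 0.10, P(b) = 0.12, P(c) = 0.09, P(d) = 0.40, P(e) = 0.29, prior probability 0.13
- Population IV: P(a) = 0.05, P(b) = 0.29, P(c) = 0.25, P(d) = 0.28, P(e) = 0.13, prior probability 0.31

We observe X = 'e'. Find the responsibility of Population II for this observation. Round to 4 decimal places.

0.3784

The responsibility of component k is w_k f_k(x) divided by Σ_j w_j f_j(x).
Categorical probabilities:
  f_I = 0.05
  f_II = 0.2
  f_III = 0.29
  f_IV = 0.13
Unnormalised posteriors:
  w_I·f_I = 0.28 × 0.05 = 0.014
  w_II·f_II = 0.28 × 0.2 = 0.056
  w_III·f_III = 0.13 × 0.29 = 0.0377
  w_IV·f_IV = 0.31 × 0.13 = 0.0403
Marginal: 0.014 + 0.056 + 0.0377 + 0.0403 = 0.148
So the posterior for Population II is 0.056 / 0.148 ≈ 0.3784.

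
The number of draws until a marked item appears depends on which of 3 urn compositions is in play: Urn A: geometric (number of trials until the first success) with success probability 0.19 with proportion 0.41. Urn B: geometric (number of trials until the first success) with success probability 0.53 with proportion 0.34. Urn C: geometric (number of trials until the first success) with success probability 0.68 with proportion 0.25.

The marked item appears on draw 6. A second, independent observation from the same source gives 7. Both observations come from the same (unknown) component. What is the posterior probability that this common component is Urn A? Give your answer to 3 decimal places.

Posterior ∝ prior × likelihood, so P(k | x) ∝ w_k f_k(x); normalise over all components.
Since both observations come from the same component, the likelihood for component k is f_k(x₁)·f_k(x₂).
  f_A = [0.0662489] × [0.0536616] = 0.00355502
  f_B = [0.0121553] × [0.00571298] = 6.9443e-05
  f_C = [0.0022817] × [0.000730144] = 1.66597e-06
Weight by the priors:
  w_A·f_A = 0.41 × 0.00355502 = 0.00145756
  w_B·f_B = 0.34 × 6.9443e-05 = 2.36106e-05
  w_C·f_C = 0.25 × 1.66597e-06 = 4.16493e-07
Normaliser: 0.00145756 + 2.36106e-05 + 4.16493e-07 = 0.00148159
Responsibility of Urn A: 0.00145756 / 0.00148159 ≈ 0.984

0.984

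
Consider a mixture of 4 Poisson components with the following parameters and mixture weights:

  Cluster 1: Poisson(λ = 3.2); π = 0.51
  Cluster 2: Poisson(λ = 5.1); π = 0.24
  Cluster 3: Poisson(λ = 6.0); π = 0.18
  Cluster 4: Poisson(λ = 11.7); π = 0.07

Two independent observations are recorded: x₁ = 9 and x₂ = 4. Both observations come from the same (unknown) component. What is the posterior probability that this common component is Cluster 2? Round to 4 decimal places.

0.4398

Apply Bayes' rule: the posterior for each component is proportional to its prior times its likelihood at x.
Since both observations come from the same component, the likelihood for component k is f_k(x₁)·f_k(x₂).
  f_1 = [e^(−3.2)·3.2^9/9! = 0.00395225] × [0.178093] = 0.000703867
  f_2 = [e^(−5.1)·5.1^9/9! = 0.0392163] × [0.171857] = 0.0067396
  f_3 = [e^(−6.0)·6.0^9/9! = 0.0688385] × [0.133853] = 0.00921421
  f_4 = [e^(−11.7)·11.7^9/9! = 0.0938997] × [0.0064757] = 0.000608066
Multiply by the mixture weights:
  P(Z=1)·f_1 = 0.51 × 0.000703867 = 0.000358972
  P(Z=2)·f_2 = 0.24 × 0.0067396 = 0.0016175
  P(Z=3)·f_3 = 0.18 × 0.00921421 = 0.00165856
  P(Z=4)·f_4 = 0.07 × 0.000608066 = 4.25647e-05
Sum: 0.000358972 + 0.0016175 + 0.00165856 + 4.25647e-05 = 0.0036776
Responsibility of Cluster 2: 0.0016175 / 0.0036776 ≈ 0.4398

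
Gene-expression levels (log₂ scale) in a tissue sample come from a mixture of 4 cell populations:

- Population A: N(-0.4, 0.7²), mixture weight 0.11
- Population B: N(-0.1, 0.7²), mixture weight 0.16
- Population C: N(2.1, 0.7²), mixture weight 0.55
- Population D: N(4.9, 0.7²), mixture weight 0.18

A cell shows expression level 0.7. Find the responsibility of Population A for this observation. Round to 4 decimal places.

0.1687

Posterior ∝ prior × likelihood, so P(k | x) ∝ π_k f_k(x); normalise over all components.
Normal densities:
  L_A = (1/(0.7·√(2π)))·exp(−(0.7−-0.4)²/(2·0.7²)) = 0.569918·exp(-1.23469) = 0.165803
  L_B = (1/(0.7·√(2π)))·exp(−(0.7−-0.1)²/(2·0.7²)) = 0.569918·exp(-0.65306) = 0.296614
  L_C = (1/(0.7·√(2π)))·exp(−(0.7−2.1)²/(2·0.7²)) = 0.569918·exp(-2.00000) = 0.07713
  L_D = (1/(0.7·√(2π)))·exp(−(0.7−4.9)²/(2·0.7²)) = 0.569918·exp(-18.00000) = 8.67983e-09
Weight by the priors:
  π_A·L_A = 0.11 × 0.165803 = 0.0182383
  π_B·L_B = 0.16 × 0.296614 = 0.0474582
  π_C·L_C = 0.55 × 0.07713 = 0.0424215
  π_D·L_D = 0.18 × 8.67983e-09 = 1.56237e-09
Marginal: 0.0182383 + 0.0474582 + 0.0424215 + 1.56237e-09 = 0.108118
P(Population A | 0.7) ≈ 0.1687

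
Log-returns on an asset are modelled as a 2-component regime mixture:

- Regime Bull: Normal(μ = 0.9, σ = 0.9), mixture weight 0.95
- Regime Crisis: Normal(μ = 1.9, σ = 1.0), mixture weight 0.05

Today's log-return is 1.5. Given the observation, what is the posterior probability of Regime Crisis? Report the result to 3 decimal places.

0.052

Apply Bayes' rule: the posterior for each component is proportional to its prior times its likelihood at x.
Normal densities:
  p_Bull = 0.354942
  p_Crisis = 0.36827
Unnormalised posteriors:
  P(Z=Bull)·p_Bull = 0.95 × 0.354942 = 0.337195
  P(Z=Crisis)·p_Crisis = 0.05 × 0.36827 = 0.0184135
Normaliser: 0.337195 + 0.0184135 = 0.355609
P(Regime Crisis | data) ≈ 0.052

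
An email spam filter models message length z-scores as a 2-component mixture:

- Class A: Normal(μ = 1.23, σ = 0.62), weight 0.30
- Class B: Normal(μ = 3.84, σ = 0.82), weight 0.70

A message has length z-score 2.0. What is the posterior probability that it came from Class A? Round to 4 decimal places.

P(component k | x) = w_k·f_k(x) / marginal(x), where marginal(x) = Σ_j w_j·f_j(x).
Evaluate each component's likelihood at the observed value:
  f_A = (1/(0.62·√(2π)))·exp(−(2.0−1.23)²/(2·0.62²)) = 0.643455·exp(-0.77120) = 0.29757
  f_B = (1/(0.82·√(2π)))·exp(−(2.0−3.84)²/(2·0.82²)) = 0.486515·exp(-2.51755) = 0.0392409
Prior × likelihood for each component:
  w_A·f_A = 0.30 × 0.29757 = 0.0892711
  w_B·f_B = 0.70 × 0.0392409 = 0.0274686
Sum: 0.0892711 + 0.0274686 = 0.11674
Responsibility of Class A: 0.0892711 / 0.11674 ≈ 0.7647

0.7647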